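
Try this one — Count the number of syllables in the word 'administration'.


Break 'administration' into syllables: ad-min-is-tra-tion -> ad | min | is | tra | tion = 5 syllables

5 syllables


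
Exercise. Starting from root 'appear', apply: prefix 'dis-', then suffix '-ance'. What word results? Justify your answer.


Step 1: Add prefix 'dis-' to 'appear' = 'disappear'
Step 2: Add suffix '-ance' to 'disappear' = 'disappearance'

disappearance


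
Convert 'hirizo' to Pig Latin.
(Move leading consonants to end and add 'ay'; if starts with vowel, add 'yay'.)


'hirizo': move consonant cluster 'h' to end and add 'ay': 'irizohay'.

irizohay


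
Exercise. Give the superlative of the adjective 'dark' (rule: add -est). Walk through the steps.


Apply superlative formation (add -est): 'dark' -> 'darkest'.

darkest


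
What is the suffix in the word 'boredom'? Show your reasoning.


The word 'boredom' = 'bore' (root) + '-dom' (suffix). The suffix is '-dom'.

dom


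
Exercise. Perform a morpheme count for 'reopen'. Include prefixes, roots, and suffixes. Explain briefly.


Decomposition: re- (prefix) + open (root) = 2 morpheme(s)

2 morphemes


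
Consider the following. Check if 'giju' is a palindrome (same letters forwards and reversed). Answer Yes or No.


Forward: 'giju'
Reversed: 'ujig'
They differ.

No


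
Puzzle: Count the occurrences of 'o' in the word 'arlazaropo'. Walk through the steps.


Letter 'o' in 'arlazaropo': found at position(s) 8, 10 = 2 occurrence(s).

2


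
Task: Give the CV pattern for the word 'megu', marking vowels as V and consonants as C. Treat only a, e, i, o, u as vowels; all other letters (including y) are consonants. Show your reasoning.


Letter mapping: m = C, e = V, g = C, u = V.

CVCV


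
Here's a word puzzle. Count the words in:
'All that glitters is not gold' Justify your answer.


Split into words: All | that | glitters | is | not | gold = 6 words.

6


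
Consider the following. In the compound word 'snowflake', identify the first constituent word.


Split 'snowflake' into 'snow' + 'flake'. The first part is 'snow'.

snow


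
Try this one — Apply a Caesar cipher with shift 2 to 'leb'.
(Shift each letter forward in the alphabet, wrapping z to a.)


Shift each letter by 2: l -> n, e -> g, b -> d. Result: 'ngd'.

ngd


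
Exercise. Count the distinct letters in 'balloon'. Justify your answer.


Unique letters in 'balloon': {a, b, l, n, o} = 5 distinct letters.

5


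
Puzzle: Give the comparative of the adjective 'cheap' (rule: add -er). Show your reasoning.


Apply comparative formation (add -er): 'cheap' -> 'cheaper'.

cheaper


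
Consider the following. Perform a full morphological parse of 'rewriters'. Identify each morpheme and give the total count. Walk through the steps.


Step 1: Identify prefix: 're' (meaning: again)
Step 2: Identify root: 'write'
Step 3: Identify suffix(es): 'er, s'
Decomposition: re- (prefix: again) + write (root) + -er (suffix: one who) + -s (plural)
Total morphemes: 4

4 morphemes (re- (prefix: again) + write (root) + -er (suffix: one who) + -s (plural))


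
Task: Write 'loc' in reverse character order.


Reverse 'loc' character by character: 'col'.

col


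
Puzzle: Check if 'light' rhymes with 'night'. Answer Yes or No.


Rime (stressed vowel + following sounds) of 'light': -ight = /aɪt/
Rime of 'night': -ight = /aɪt/
/aɪt/ and /aɪt/ are the same ending sound, so the words rhyme.

Yes


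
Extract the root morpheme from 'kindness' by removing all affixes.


Remove suffix '-ness' from 'kindness' to get root 'kind'.

kind


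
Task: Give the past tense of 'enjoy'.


Apply rule: Add -ed. 'enjoy' becomes 'enjoyed'.

enjoyed


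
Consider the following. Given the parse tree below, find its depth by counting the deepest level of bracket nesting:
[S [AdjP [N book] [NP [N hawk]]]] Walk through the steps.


Count bracket nesting levels:
'[' at pos 0: depth = 1
'[' at pos 3: depth = 2
'[' at pos 9: depth = 3
'[' at pos 18: depth = 3
'[' at pos 22: depth = 4
Maximum depth reached: 4

4


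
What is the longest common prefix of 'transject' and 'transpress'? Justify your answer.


Compare from the start: 5 characters match: 'trans'. Mismatch at position 6: 'j' vs 'p'.

trans


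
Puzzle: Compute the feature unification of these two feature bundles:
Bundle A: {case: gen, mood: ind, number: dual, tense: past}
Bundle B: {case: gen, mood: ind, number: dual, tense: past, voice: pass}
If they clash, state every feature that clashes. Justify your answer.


Compare features:
case: A=gen vs B=gen -> unified: gen
mood: A=ind vs B=ind -> unified: ind
number: A=dual vs B=dual -> unified: dual
tense: A=past vs B=past -> unified: past
voice: A=_ vs B=pass -> unified: pass
No clashes found.

Unified: {case: gen, mood: ind, number: dual, tense: past, voice: pass}


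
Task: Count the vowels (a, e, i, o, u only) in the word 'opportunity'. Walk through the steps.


Vowels in 'opportunity': o, o, u, i = 4 vowels.

4


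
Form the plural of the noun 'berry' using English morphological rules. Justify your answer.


Apply rule: Change -y to -ies (consonant + y). 'berry' becomes 'berries'.

berries


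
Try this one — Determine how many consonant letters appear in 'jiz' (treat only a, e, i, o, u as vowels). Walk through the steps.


Consonants in 'jiz': j, z = 2 consonants.

2


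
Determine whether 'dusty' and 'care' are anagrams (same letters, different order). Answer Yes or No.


Sorted letters of 'dusty': 'dstuy'
Sorted letters of 'care': 'acer'
They do not match.

No


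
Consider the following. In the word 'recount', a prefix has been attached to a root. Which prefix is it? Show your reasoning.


The word 'recount' = 're' (prefix) + 'count' (root). The prefix is 're'.

re


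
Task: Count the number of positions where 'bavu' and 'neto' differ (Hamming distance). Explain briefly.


Alignment:
Position 1: 'b' vs 'n' = DIFFER
Position 2: 'a' vs 'e' = DIFFER
Position 3: 'v' vs 't' = DIFFER
Position 4: 'u' vs 'o' = DIFFER
Total differences: 4

4


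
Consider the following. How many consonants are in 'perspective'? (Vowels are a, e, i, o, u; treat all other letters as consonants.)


Consonants in 'perspective': p, r, s, p, c, t, v = 7 consonants.

7


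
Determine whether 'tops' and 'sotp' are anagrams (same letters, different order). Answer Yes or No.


Sorted letters of 'tops': 'opst'
Sorted letters of 'sotp': 'opst'
They match.

Yes


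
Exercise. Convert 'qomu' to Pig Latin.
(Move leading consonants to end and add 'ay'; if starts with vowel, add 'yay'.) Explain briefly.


'qomu': move consonant cluster 'q' to end and add 'ay': 'omuqay'.

omuqay


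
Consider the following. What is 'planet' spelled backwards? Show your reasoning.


Reverse 'planet' character by character: 'tenalp'.

tenalp


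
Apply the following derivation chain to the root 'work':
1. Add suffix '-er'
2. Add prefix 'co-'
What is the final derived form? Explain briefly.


Step 1: Add suffix '-er' to 'work' = 'worker'
Step 2: Add prefix 'co-' to 'worker' = 'coworker'

coworker


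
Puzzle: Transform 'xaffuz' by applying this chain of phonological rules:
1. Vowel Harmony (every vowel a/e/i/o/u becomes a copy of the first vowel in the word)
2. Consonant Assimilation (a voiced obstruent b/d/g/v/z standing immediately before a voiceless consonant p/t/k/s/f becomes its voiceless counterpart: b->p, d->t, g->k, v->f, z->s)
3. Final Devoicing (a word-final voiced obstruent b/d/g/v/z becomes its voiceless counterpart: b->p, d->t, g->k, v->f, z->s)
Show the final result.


Starting form: 'xaffuz'
Rule 1: Vowel Harmony: all vowels become 'a' (matching first vowel). 'xaffuz' -> 'xaffaz'
Rule 2: Consonant Assimilation: no voiced obstruent (b/d/g/v/z) stands immediately before a voiceless consonant (p/t/k/s/f). No change.
Rule 3: Final Devoicing: word-final voiced obstruent 'z' becomes voiceless 's'. 'xaffaz' -> 'xaffas'
Final form: 'xaffas'

xaffas


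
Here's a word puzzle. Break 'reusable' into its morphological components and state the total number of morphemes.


Step 1: Identify prefix: 're' (meaning: again)
Step 2: Identify root: 'use'
Step 3: Identify suffix(es): 'able'
Decomposition: re- (prefix: again) + use (root) + -able (suffix: capable of)
Total morphemes: 3

3 morphemes (re- (prefix: again) + use (root) + -able (suffix: capable of))


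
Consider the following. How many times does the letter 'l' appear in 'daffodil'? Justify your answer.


Letter 'l' in 'daffodil': found at position(s) 8 = 1 occurrence(s).

1


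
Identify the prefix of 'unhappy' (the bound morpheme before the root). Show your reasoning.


The word 'unhappy' = 'un' (prefix) + 'happy' (root). The prefix is 'un'.

un


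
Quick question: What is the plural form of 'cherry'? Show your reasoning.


Apply rule: Change -y to -ies (consonant + y). 'cherry' becomes 'cherries'.

cherries


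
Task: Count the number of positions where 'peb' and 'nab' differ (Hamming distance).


Alignment:
Position 1: 'p' vs 'n' = DIFFER
Position 2: 'e' vs 'a' = DIFFER
Position 3: 'b' vs 'b' = match
Total differences: 2

2


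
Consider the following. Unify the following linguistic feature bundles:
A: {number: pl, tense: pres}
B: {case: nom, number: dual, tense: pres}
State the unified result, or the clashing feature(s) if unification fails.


Compare features:
case: A=_ vs B=nom -> unified: nom
number: A=pl vs B=dual -> CLASH
tense: A=pres vs B=pres -> unified: pres
Clash detected on feature 'number' (pl vs dual); unification fails.

CLASH on 'number' (pl vs dual)


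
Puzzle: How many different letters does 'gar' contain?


Unique letters in 'gar': {a, g, r} = 3 distinct letters.

3


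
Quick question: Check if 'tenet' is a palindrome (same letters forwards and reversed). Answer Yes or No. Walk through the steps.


Forward: 'tenet'
Reversed: 'tenet'
They are identical.

Yes


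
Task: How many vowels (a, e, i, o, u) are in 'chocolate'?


Vowels in 'chocolate': o, o, a, e = 4 vowels.

4


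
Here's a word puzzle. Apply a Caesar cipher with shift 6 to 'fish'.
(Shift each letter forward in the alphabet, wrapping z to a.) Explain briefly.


Shift each letter by 6: f -> l, i -> o, s -> y, h -> n. Result: 'loyn'.

loyn


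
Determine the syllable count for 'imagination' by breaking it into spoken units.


Break 'imagination' into syllables: i-mag-i-na-tion -> i | mag | i | na | tion = 5 syllables

5 syllables


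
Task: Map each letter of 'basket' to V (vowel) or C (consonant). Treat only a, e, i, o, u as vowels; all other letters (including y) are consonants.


Letter mapping: b = C, a = V, s = C, k = C, e = V, t = C.

CVCCVC


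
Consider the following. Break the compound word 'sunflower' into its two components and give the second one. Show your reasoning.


Split 'sunflower' into 'sun' + 'flower'. The second part is 'flower'.

flower


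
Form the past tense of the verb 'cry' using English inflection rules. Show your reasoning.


Apply rule: Change -y to -ied. 'cry' becomes 'cried'.

cried


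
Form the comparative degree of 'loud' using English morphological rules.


Apply comparative formation (add -er): 'loud' -> 'louder'.

louder


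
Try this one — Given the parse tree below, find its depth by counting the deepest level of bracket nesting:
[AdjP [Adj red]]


Count bracket nesting levels:
'[' at pos 0: depth = 1
'[' at pos 6: depth = 2
Maximum depth reached: 2

2


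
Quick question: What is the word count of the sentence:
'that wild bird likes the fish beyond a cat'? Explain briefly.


Split into words: that | wild | bird | likes | the | fish | beyond | a | cat = 9 words.

9


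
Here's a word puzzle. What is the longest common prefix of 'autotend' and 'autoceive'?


Compare from the start: 4 characters match: 'auto'. Mismatch at position 5: 't' vs 'c'.

auto


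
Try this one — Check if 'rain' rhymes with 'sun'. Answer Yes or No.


Rime (stressed vowel + following sounds) of 'rain': -ain = /eɪn/
Rime of 'sun': -un = /ʌn/
/eɪn/ and /ʌn/ are different ending sounds, so the words do not rhyme.

No


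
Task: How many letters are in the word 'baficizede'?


Spell out 'baficizede' and number each letter: b(1), a(2), f(3), i(4), c(5), i(6), z(7), e(8), d(9), e(10). Total: 10 letters.

10


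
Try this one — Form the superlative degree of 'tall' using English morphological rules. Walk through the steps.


Apply superlative formation (add -est): 'tall' -> 'tallest'.

tallest


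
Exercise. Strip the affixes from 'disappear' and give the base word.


Remove prefix 'dis' from 'disappear' to get root 'appear'.

appear


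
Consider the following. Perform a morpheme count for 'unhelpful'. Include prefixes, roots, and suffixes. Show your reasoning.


Decomposition: un- (prefix) + help (root) + -ful (suffix) = 3 morpheme(s)

3 morphemes


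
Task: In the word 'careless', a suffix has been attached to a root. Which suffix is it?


The word 'careless' = 'care' (root) + '-less' (suffix). The suffix is '-less'.

less


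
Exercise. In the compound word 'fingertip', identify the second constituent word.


Split 'fingertip' into 'finger' + 'tip'. The second part is 'tip'.

tip


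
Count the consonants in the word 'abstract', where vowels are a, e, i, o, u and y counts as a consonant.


Consonants in 'abstract': b, s, t, r, c, t = 6 consonants.

6


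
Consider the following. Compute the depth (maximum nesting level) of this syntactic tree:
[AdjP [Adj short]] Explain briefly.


Count bracket nesting levels:
'[' at pos 0: depth = 1
'[' at pos 6: depth = 2
Maximum depth reached: 2

2


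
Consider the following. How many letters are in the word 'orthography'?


Spell out 'orthography' and number each letter: o(1), r(2), t(3), h(4), o(5), g(6), r(7), a(8), p(9), h(10), y(11). Total: 11 letters.

11


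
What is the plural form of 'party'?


Apply rule: Change -y to -ies (consonant + y). 'party' becomes 'parties'.

parties


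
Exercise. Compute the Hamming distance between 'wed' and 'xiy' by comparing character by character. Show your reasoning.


Alignment:
Position 1: 'w' vs 'x' = DIFFER
Position 2: 'e' vs 'i' = DIFFER
Position 3: 'd' vs 'y' = DIFFER
Total differences: 3

3


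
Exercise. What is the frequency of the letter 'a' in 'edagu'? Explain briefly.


Letter 'a' in 'edagu': found at position(s) 3 = 1 occurrence(s).

1


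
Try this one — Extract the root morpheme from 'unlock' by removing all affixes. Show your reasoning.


Remove prefix 'un' from 'unlock' to get root 'lock'.

lock


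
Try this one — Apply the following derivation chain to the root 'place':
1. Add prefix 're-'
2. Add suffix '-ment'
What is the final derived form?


Step 1: Add prefix 're-' to 'place' = 'replace'
Step 2: Add suffix '-ment' to 'replace' = 'replacement'

replacement


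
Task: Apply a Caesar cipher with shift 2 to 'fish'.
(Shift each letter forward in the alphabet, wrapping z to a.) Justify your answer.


Shift each letter by 2: f -> h, i -> k, s -> u, h -> j. Result: 'hkuj'.

hkuj


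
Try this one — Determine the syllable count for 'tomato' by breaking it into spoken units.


Break 'tomato' into syllables: to-ma-to -> to | ma | to = 3 syllables

3 syllables


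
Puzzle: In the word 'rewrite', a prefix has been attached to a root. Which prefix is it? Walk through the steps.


The word 'rewrite' = 're' (prefix) + 'write' (root). The prefix is 're'.

re


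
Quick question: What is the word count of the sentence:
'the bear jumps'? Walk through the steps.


Split into words: the | bear | jumps = 3 words.

3


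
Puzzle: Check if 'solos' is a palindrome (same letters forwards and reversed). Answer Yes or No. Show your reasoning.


Forward: 'solos'
Reversed: 'solos'
They are identical.

Yes


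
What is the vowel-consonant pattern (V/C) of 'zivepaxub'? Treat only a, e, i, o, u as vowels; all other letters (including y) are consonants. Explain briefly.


Letter mapping: z = C, i = V, v = C, e = V, p = C, a = V, x = C, u = V, b = C.

CVCVCVCVC


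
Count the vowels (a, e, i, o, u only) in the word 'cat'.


Vowels in 'cat': a = 1 vowels.

1


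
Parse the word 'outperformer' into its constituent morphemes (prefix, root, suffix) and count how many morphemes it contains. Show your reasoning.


Step 1: Identify prefix: 'out' (meaning: surpass)
Step 2: Identify root: 'perform'
Step 3: Identify suffix(es): 'er'
Decomposition: out- (prefix: surpass) + perform (root) + -er (suffix: one who)
Total morphemes: 3

3 morphemes (out- (prefix: surpass) + perform (root) + -er (suffix: one who))


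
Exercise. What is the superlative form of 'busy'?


Apply superlative formation (consonant + y: change y to i, add -est): 'busy' -> 'busiest'.

busiest


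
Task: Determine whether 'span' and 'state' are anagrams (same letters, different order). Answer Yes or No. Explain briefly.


Sorted letters of 'span': 'anps'
Sorted letters of 'state': 'aestt'
They do not match.

No


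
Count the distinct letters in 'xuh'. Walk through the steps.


Unique letters in 'xuh': {h, u, x} = 3 distinct letters.

3


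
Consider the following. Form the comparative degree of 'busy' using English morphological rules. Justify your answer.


Apply comparative formation (consonant + y: change y to i, add -er): 'busy' -> 'busier'.

busier


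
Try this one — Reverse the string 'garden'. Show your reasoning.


Reverse 'garden' character by character: 'nedrag'.

nedrag


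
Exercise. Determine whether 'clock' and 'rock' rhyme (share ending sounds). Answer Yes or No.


Rime (stressed vowel + following sounds) of 'clock': -ock = /ɒk/
Rime of 'rock': -ock = /ɒk/
/ɒk/ and /ɒk/ are the same ending sound, so the words rhyme.

Yes


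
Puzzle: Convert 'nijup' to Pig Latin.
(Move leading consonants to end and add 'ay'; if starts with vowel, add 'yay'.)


'nijup': move consonant cluster 'n' to end and add 'ay': 'ijupnay'.

ijupnay


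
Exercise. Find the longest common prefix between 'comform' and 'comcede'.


Compare from the start: 3 characters match: 'com'. Mismatch at position 4: 'f' vs 'c'.

com


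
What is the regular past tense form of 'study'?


Apply rule: Change -y to -ied. 'study' becomes 'studied'.

studied


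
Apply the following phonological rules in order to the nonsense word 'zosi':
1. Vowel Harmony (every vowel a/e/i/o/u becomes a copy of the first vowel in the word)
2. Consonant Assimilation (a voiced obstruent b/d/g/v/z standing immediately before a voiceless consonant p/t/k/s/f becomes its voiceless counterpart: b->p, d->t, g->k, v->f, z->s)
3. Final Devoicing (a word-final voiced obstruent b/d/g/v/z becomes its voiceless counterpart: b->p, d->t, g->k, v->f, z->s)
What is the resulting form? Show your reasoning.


Starting form: 'zosi'
Rule 1: Vowel Harmony: all vowels become 'o' (matching first vowel). 'zosi' -> 'zoso'
Rule 2: Consonant Assimilation: no voiced obstruent (b/d/g/v/z) stands immediately before a voiceless consonant (p/t/k/s/f). No change.
Rule 3: Final Devoicing: the word ends in the vowel 'o', not a consonant. No change.
Final form: 'zoso'

zoso


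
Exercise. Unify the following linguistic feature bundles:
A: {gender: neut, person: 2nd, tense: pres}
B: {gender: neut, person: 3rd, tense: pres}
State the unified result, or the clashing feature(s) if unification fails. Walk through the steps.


Compare features:
gender: A=neut vs B=neut -> unified: neut
person: A=2nd vs B=3rd -> CLASH
tense: A=pres vs B=pres -> unified: pres
Clash detected on feature 'person' (2nd vs 3rd); unification fails.

CLASH on 'person' (2nd vs 3rd)


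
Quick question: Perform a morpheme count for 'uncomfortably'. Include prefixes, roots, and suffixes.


Decomposition: un- (prefix) + comfort (root) + -able (suffix) + -ly (suffix) = 4 morpheme(s)

4 morphemes


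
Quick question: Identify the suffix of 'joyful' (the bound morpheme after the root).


The word 'joyful' = 'joy' (root) + '-ful' (suffix). The suffix is '-ful'.

ful


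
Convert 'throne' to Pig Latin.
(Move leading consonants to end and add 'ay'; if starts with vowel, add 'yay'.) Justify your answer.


'throne': move consonant cluster 'thr' to end and add 'ay': 'onethray'.

onethray


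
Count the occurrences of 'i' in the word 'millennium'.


Letter 'i' in 'millennium': found at position(s) 2, 8 = 2 occurrence(s).

2


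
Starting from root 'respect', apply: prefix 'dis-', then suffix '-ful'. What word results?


Step 1: Add prefix 'dis-' to 'respect' = 'disrespect'
Step 2: Add suffix '-ful' to 'disrespect' = 'disrespectful'

disrespectful


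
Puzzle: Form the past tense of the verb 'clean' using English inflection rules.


Apply rule: Add -ed. 'clean' becomes 'cleaned'.

cleaned


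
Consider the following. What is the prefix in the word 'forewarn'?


The word 'forewarn' = 'fore' (prefix) + 'warn' (root). The prefix is 'fore'.

fore


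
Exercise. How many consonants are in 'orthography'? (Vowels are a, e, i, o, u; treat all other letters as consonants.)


Consonants in 'orthography': r, t, h, g, r, p, h, y = 8 consonants.

8


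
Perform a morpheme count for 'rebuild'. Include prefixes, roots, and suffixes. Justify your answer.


Decomposition: re- (prefix) + build (root) = 2 morpheme(s)

2 morphemes


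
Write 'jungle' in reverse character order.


Reverse 'jungle' character by character: 'elgnuj'.

elgnuj


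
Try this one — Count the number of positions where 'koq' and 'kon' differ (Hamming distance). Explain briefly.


Alignment:
Position 1: 'k' vs 'k' = match
Position 2: 'o' vs 'o' = match
Position 3: 'q' vs 'n' = DIFFER
Total differences: 1

1


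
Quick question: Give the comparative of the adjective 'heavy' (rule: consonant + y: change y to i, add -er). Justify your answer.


Apply comparative formation (consonant + y: change y to i, add -er): 'heavy' -> 'heavier'.

heavier


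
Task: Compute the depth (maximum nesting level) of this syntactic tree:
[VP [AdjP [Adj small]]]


Count bracket nesting levels:
'[' at pos 0: depth = 1
'[' at pos 4: depth = 2
'[' at pos 10: depth = 3
Maximum depth reached: 3

3


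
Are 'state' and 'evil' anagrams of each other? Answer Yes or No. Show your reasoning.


Sorted letters of 'state': 'aestt'
Sorted letters of 'evil': 'eilv'
They do not match.

No


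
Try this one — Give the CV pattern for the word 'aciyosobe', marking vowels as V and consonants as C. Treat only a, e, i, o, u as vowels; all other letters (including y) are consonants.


Letter mapping: a = V, c = C, i = V, y = C, o = V, s = C, o = V, b = C, e = V.

VCVCVCVCV


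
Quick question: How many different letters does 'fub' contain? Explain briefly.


Unique letters in 'fub': {b, f, u} = 3 distinct letters.

3


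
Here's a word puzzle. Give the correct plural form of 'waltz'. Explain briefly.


Apply rule: Add -es (sibilant/fricative ending). 'waltz' becomes 'waltzes'.

waltzes


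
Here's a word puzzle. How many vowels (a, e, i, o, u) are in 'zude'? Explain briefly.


Vowels in 'zude': u, e = 2 vowels.

2


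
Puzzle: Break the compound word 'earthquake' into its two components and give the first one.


Split 'earthquake' into 'earth' + 'quake'. The first part is 'earth'.

earth


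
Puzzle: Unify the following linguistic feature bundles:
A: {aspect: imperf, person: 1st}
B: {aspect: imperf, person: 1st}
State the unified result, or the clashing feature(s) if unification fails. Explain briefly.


Compare features:
aspect: A=imperf vs B=imperf -> unified: imperf
person: A=1st vs B=1st -> unified: 1st
No clashes found.

Unified: {aspect: imperf, person: 1st}


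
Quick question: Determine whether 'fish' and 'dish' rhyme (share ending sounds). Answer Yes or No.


Rime (stressed vowel + following sounds) of 'fish': -ish = /ɪʃ/
Rime of 'dish': -ish = /ɪʃ/
/ɪʃ/ and /ɪʃ/ are the same ending sound, so the words rhyme.

Yes


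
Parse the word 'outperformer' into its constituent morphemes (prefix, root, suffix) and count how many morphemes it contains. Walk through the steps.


Step 1: Identify prefix: 'out' (meaning: surpass)
Step 2: Identify root: 'perform'
Step 3: Identify suffix(es): 'er'
Decomposition: out- (prefix: surpass) + perform (root) + -er (suffix: one who)
Total morphemes: 3

3 morphemes (out- (prefix: surpass) + perform (root) + -er (suffix: one who))


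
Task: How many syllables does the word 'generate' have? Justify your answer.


Break 'generate' into syllables: gen-er-ate -> gen | er | ate = 3 syllables

3 syllables


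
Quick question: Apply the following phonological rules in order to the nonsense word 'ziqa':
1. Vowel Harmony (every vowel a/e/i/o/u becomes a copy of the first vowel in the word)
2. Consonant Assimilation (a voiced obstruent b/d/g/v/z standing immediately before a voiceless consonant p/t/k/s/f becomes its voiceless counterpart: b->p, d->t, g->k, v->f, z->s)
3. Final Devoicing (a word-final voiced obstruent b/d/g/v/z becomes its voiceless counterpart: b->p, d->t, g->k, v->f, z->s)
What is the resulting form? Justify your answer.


Starting form: 'ziqa'
Rule 1: Vowel Harmony: all vowels become 'i' (matching first vowel). 'ziqa' -> 'ziqi'
Rule 2: Consonant Assimilation: no voiced obstruent (b/d/g/v/z) stands immediately before a voiceless consonant (p/t/k/s/f). No change.
Rule 3: Final Devoicing: the word ends in the vowel 'i', not a consonant. No change.
Final form: 'ziqi'

ziqi


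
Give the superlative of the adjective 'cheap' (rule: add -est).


Apply superlative formation (add -est): 'cheap' -> 'cheapest'.

cheapest


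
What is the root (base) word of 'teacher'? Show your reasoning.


Remove suffix '-er' from 'teacher' to get root 'teach'.

teach


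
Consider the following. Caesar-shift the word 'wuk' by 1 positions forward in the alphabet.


Shift each letter by 1: w -> x, u -> v, k -> l. Result: 'xvl'.

xvl


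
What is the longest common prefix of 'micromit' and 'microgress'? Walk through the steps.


Compare from the start: 5 characters match: 'micro'. Mismatch at position 6: 'm' vs 'g'.

micro


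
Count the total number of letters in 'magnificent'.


Spell out 'magnificent' and number each letter: m(1), a(2), g(3), n(4), i(5), f(6), i(7), c(8), e(9), n(10), t(11). Total: 11 letters.

11


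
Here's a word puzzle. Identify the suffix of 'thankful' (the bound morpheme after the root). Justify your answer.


The word 'thankful' = 'thank' (root) + '-ful' (suffix). The suffix is '-ful'.

ful


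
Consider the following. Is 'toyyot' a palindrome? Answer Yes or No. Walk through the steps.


Forward: 'toyyot'
Reversed: 'toyyot'
They are identical.

Yes


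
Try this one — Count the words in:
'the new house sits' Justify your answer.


Split into words: the | new | house | sits = 4 words.

4


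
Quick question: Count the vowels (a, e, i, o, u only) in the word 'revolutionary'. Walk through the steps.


Vowels in 'revolutionary': e, o, u, i, o, a = 6 vowels.

6


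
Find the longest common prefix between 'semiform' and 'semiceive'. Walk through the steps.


Compare from the start: 4 characters match: 'semi'. Mismatch at position 5: 'f' vs 'c'.

semi


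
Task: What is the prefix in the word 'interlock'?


The word 'interlock' = 'inter' (prefix) + 'lock' (root). The prefix is 'inter'.

inter


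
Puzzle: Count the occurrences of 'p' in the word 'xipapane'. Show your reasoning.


Letter 'p' in 'xipapane': found at position(s) 3, 5 = 2 occurrence(s).

2


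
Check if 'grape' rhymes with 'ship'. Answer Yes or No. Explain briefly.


Rime (stressed vowel + following sounds) of 'grape': -ape = /eɪp/
Rime of 'ship': -ip = /ɪp/
/eɪp/ and /ɪp/ are different ending sounds, so the words do not rhyme.

No


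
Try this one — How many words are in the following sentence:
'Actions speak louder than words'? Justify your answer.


Split into words: Actions | speak | louder | than | words = 5 words.

5


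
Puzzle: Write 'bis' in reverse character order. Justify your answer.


Reverse 'bis' character by character: 'sib'.

sib


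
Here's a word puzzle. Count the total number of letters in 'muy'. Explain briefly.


Spell out 'muy' and number each letter: m(1), u(2), y(3). Total: 3 letters.

3


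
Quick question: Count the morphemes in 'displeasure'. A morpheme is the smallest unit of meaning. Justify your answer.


Decomposition: dis- (prefix) + please (root) + -ure (suffix) = 3 morpheme(s)

3 morphemes


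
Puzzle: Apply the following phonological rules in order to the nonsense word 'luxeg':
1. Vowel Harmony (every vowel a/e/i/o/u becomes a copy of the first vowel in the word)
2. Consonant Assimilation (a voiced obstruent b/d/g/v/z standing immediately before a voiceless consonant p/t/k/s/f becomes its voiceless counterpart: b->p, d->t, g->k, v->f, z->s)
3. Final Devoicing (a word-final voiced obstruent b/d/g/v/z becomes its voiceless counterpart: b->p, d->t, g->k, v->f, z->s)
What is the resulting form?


Starting form: 'luxeg'
Rule 1: Vowel Harmony: all vowels become 'u' (matching first vowel). 'luxeg' -> 'luxug'
Rule 2: Consonant Assimilation: no voiced obstruent (b/d/g/v/z) stands immediately before a voiceless consonant (p/t/k/s/f). No change.
Rule 3: Final Devoicing: word-final voiced obstruent 'g' becomes voiceless 'k'. 'luxug' -> 'luxuk'
Final form: 'luxuk'

luxuk


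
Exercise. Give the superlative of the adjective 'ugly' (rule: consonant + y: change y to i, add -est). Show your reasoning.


Apply superlative formation (consonant + y: change y to i, add -est): 'ugly' -> 'ugliest'.

ugliest


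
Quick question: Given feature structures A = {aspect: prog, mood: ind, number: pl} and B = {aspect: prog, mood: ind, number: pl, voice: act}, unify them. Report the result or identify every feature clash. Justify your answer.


Compare features:
aspect: A=prog vs B=prog -> unified: prog
mood: A=ind vs B=ind -> unified: ind
number: A=pl vs B=pl -> unified: pl
voice: A=_ vs B=act -> unified: act
No clashes found.

Unified: {aspect: prog, mood: ind, number: pl, voice: act}


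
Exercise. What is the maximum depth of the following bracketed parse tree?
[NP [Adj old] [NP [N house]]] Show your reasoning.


Count bracket nesting levels:
'[' at pos 0: depth = 1
'[' at pos 4: depth = 2
'[' at pos 14: depth = 2
'[' at pos 18: depth = 3
Maximum depth reached: 3

3


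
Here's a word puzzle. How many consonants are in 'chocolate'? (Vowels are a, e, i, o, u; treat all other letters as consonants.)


Consonants in 'chocolate': c, h, c, l, t = 5 consonants.

5


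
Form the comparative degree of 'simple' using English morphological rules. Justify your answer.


Apply comparative formation (ends in e: add -r): 'simple' -> 'simpler'.

simpler


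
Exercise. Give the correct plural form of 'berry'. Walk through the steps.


Apply rule: Change -y to -ies (consonant + y). 'berry' becomes 'berries'.

berries


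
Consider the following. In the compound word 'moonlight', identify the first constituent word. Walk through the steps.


Split 'moonlight' into 'moon' + 'light'. The first part is 'moon'.

moon


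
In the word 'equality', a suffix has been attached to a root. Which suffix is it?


The word 'equality' = 'equal' (root) + '-ity' (suffix). The suffix is '-ity'.

ity


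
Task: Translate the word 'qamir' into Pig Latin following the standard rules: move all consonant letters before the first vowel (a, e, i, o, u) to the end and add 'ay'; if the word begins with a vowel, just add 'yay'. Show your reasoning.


'qamir': move consonant cluster 'q' to end and add 'ay': 'amirqay'.

amirqay


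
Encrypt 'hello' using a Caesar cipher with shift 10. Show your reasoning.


Shift each letter by 10: h -> r, e -> o, l -> v, l -> v, o -> y. Result: 'rovvy'.

rovvy


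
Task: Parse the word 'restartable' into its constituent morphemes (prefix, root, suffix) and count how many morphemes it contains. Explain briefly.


Step 1: Identify prefix: 're' (meaning: again)
Step 2: Identify root: 'start'
Step 3: Identify suffix(es): 'able'
Decomposition: re- (prefix: again) + start (root) + -able (suffix: capable of)
Total morphemes: 3

3 morphemes (re- (prefix: again) + start (root) + -able (suffix: capable of))


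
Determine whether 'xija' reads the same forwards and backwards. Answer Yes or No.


Forward: 'xija'
Reversed: 'ajix'
They differ.

No


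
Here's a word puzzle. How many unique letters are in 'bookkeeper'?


Unique letters in 'bookkeeper': {b, e, k, o, p, r} = 6 distinct letters.

6


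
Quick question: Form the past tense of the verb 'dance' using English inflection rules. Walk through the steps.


Apply rule: Add -d (word ends in -e). 'dance' becomes 'danced'.

danced


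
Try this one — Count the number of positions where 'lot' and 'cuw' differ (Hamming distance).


Alignment:
Position 1: 'l' vs 'c' = DIFFER
Position 2: 'o' vs 'u' = DIFFER
Position 3: 't' vs 'w' = DIFFER
Total differences: 3

3


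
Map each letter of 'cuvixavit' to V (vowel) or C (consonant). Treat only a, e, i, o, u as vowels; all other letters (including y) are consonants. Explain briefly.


Letter mapping: c = C, u = V, v = C, i = V, x = C, a = V, v = C, i = V, t = C.

CVCVCVCVC


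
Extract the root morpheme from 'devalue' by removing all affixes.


Remove prefix 'de' from 'devalue' to get root 'value'.

value


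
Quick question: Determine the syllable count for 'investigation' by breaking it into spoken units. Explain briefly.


Break 'investigation' into syllables: in-ves-ti-ga-tion -> in | ves | ti | ga | tion = 5 syllables

5 syllables


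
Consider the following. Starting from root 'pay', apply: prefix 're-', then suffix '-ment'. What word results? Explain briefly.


Step 1: Add prefix 're-' to 'pay' = 'repay'
Step 2: Add suffix '-ment' to 'repay' = 'repayment'

repayment


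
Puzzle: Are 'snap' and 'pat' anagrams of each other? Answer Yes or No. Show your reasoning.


Sorted letters of 'snap': 'anps'
Sorted letters of 'pat': 'apt'
They do not match.

No


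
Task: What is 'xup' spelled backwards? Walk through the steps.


Reverse 'xup' character by character: 'pux'.

pux


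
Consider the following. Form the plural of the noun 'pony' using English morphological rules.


Apply rule: Change -y to -ies (consonant + y). 'pony' becomes 'ponies'.

ponies


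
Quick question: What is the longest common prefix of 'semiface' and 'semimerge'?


Compare from the start: 4 characters match: 'semi'. Mismatch at position 5: 'f' vs 'm'.

semi


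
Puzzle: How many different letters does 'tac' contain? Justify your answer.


Unique letters in 'tac': {a, c, t} = 3 distinct letters.

3


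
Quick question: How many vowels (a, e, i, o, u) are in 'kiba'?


Vowels in 'kiba': i, a = 2 vowels.

2


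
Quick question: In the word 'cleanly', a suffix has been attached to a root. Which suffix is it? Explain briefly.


The word 'cleanly' = 'clean' (root) + '-ly' (suffix). The suffix is '-ly'.

ly


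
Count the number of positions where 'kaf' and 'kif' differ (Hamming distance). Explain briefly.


Alignment:
Position 1: 'k' vs 'k' = match
Position 2: 'a' vs 'i' = DIFFER
Position 3: 'f' vs 'f' = match
Total differences: 1

1


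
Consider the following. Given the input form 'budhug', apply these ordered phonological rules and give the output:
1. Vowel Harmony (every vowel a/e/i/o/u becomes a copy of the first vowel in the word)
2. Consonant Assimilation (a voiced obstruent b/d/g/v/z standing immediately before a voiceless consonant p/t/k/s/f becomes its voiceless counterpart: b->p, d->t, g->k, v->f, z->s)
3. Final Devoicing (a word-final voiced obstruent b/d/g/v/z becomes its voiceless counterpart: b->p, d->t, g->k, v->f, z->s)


Starting form: 'budhug'
Rule 1: Vowel Harmony: all vowels already match. No change.
Rule 2: Consonant Assimilation: no voiced obstruent (b/d/g/v/z) stands immediately before a voiceless consonant (p/t/k/s/f). No change.
Rule 3: Final Devoicing: word-final voiced obstruent 'g' becomes voiceless 'k'. 'budhug' -> 'budhuk'
Final form: 'budhuk'

budhuk


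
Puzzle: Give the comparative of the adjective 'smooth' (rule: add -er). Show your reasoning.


Apply comparative formation (add -er): 'smooth' -> 'smoother'.

smoother


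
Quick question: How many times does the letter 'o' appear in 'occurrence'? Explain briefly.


Letter 'o' in 'occurrence': found at position(s) 1 = 1 occurrence(s).

1


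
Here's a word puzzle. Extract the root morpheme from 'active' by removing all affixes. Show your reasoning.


Remove suffix '-ive' from 'active' to get root 'act'.

act


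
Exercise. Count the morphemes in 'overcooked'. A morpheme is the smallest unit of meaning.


Decomposition: over- (prefix) + cook (root) + -ed (suffix) = 3 morpheme(s)

3 morphemes


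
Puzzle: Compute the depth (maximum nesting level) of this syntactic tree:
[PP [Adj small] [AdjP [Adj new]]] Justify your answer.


Count bracket nesting levels:
'[' at pos 0: depth = 1
'[' at pos 4: depth = 2
'[' at pos 16: depth = 2
'[' at pos 22: depth = 3
Maximum depth reached: 3

3


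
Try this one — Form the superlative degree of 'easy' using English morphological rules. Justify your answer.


Apply superlative formation (consonant + y: change y to i, add -est): 'easy' -> 'easiest'.

easiest


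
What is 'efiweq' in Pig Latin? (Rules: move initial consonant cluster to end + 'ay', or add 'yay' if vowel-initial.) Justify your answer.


'efiweq' starts with a vowel, so add 'yay': 'efiweqyay'.

efiweqyay


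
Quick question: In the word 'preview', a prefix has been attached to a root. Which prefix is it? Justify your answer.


The word 'preview' = 'pre' (prefix) + 'view' (root). The prefix is 'pre'.

pre


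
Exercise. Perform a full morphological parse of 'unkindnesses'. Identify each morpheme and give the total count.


Step 1: Identify prefix: 'un' (meaning: not/reverse)
Step 2: Identify root: 'kind'
Step 3: Identify suffix(es): 'ness, es'
Decomposition: un- (prefix: not/reverse) + kind (root) + -ness (suffix: state of) + -es (plural)
Total morphemes: 4

4 morphemes (un- (prefix: not/reverse) + kind (root) + -ness (suffix: state of) + -es (plural))


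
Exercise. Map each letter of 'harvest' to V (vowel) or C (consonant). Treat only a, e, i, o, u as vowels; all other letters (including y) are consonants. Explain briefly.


Letter mapping: h = C, a = V, r = C, v = C, e = V, s = C, t = C.

CVCCVCC


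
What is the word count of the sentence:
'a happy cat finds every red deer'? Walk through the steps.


Split into words: a | happy | cat | finds | every | red | deer = 7 words.

7


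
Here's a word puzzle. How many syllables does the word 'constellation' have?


Break 'constellation' into syllables: con-stel-la-tion -> con | stel | la | tion = 4 syllables

4 syllables


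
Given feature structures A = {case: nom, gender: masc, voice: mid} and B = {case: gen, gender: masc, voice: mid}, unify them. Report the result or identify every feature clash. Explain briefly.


Compare features:
case: A=nom vs B=gen -> CLASH
gender: A=masc vs B=masc -> unified: masc
voice: A=mid vs B=mid -> unified: mid
Clash detected on feature 'case' (nom vs gen); unification fails.

CLASH on 'case' (nom vs gen)
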